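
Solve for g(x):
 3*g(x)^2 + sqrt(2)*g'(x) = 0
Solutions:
 g(x) = 2/(C1 + 3*sqrt(2)*x)


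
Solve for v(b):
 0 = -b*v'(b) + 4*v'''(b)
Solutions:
 v(b) = C1 + Integral(C2*airyai(2^(1/3)*b/2) + C3*airybi(2^(1/3)*b/2), b)


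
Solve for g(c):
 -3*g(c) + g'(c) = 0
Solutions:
 g(c) = C1*exp(3*c)


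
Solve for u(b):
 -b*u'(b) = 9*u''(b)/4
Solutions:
 u(b) = C1 + C2*erf(sqrt(2)*b/3)


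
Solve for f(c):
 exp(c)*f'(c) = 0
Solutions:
 f(c) = C1


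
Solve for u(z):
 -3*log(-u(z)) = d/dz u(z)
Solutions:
 -li(-u(z)) = C1 - 3*z


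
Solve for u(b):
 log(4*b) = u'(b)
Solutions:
 u(b) = C1 + b*log(b) - b + b*log(4)


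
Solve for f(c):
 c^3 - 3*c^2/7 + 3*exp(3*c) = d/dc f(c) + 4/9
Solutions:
 f(c) = C1 + c^4/4 - c^3/7 - 4*c/9 + exp(3*c)


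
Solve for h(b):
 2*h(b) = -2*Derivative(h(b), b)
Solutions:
 h(b) = C1*exp(-b)


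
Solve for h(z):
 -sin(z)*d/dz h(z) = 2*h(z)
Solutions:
 h(z) = C1*(cos(z) + 1)/(cos(z) - 1)


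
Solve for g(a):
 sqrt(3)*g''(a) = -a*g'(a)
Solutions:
 g(a) = C1 + C2*erf(sqrt(2)*3^(3/4)*a/6)


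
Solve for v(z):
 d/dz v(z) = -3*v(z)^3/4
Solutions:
 v(z) = -sqrt(2)*sqrt(-1/(C1 - 3*z))
 v(z) = sqrt(2)*sqrt(-1/(C1 - 3*z))


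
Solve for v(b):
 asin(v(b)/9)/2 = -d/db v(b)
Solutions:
 Integral(1/asin(_y/9), (_y, v(b))) = C1 - b/2


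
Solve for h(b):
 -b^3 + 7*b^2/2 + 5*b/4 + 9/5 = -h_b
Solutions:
 h(b) = C1 + b^4/4 - 7*b^3/6 - 5*b^2/8 - 9*b/5


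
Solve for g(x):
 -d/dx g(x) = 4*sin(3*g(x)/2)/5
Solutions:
 4*x/5 + log(cos(3*g(x)/2) - 1)/3 - log(cos(3*g(x)/2) + 1)/3 = C1


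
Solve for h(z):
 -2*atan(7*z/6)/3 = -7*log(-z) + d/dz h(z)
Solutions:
 h(z) = C1 + 7*z*log(-z) - 2*z*atan(7*z/6)/3 - 7*z + 2*log(49*z^2 + 36)/7


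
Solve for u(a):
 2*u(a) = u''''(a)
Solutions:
 u(a) = C1*exp(-2^(1/4)*a) + C2*exp(2^(1/4)*a) + C3*sin(2^(1/4)*a) + C4*cos(2^(1/4)*a)


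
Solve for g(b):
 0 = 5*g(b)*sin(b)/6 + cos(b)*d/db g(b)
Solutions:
 g(b) = C1*cos(b)^(5/6)


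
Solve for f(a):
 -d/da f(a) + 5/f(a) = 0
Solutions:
 f(a) = -sqrt(C1 + 10*a)
 f(a) = sqrt(C1 + 10*a)


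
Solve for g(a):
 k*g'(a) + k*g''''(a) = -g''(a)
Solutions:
 g(a) = C1 + C2*exp(2^(1/3)*a*(6^(1/3)*(sqrt(3)*sqrt(27 + 4/k^3) + 9)^(1/3)/12 - 2^(1/3)*3^(5/6)*I*(sqrt(3)*sqrt(27 + 4/k^3) + 9)^(1/3)/12 + 2/(k*(-3^(1/3) + 3^(5/6)*I)*(sqrt(3)*sqrt(27 + 4/k^3) + 9)^(1/3)))) + C3*exp(2^(1/3)*a*(6^(1/3)*(sqrt(3)*sqrt(27 + 4/k^3) + 9)^(1/3)/12 + 2^(1/3)*3^(5/6)*I*(sqrt(3)*sqrt(27 + 4/k^3) + 9)^(1/3)/12 - 2/(k*(3^(1/3) + 3^(5/6)*I)*(sqrt(3)*sqrt(27 + 4/k^3) + 9)^(1/3)))) + C4*exp(6^(1/3)*a*(-2^(1/3)*(sqrt(3)*sqrt(27 + 4/k^3) + 9)^(1/3) + 2*3^(1/3)/(k*(sqrt(3)*sqrt(27 + 4/k^3) + 9)^(1/3)))/6)


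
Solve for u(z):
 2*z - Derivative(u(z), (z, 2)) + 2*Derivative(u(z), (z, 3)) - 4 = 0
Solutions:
 u(z) = C1 + C2*z + C3*exp(z/2) + z^3/3


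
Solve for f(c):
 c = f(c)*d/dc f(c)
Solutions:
 f(c) = -sqrt(C1 + c^2)
 f(c) = sqrt(C1 + c^2)


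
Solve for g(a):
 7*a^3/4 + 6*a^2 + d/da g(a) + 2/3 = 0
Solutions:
 g(a) = C1 - 7*a^4/16 - 2*a^3 - 2*a/3


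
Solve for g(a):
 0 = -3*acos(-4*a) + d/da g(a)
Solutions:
 g(a) = C1 + 3*a*acos(-4*a) + 3*sqrt(1 - 16*a^2)/4


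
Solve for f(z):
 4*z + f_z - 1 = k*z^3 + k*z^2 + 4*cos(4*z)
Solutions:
 f(z) = C1 + k*z^4/4 + k*z^3/3 - 2*z^2 + z + sin(4*z)


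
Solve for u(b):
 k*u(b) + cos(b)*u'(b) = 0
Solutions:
 u(b) = C1*exp(k*(log(sin(b) - 1) - log(sin(b) + 1))/2)


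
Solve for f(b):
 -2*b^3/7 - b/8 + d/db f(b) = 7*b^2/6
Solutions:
 f(b) = C1 + b^4/14 + 7*b^3/18 + b^2/16


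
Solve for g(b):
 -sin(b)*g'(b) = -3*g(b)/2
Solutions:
 g(b) = C1*(cos(b) - 1)^(3/4)/(cos(b) + 1)^(3/4)


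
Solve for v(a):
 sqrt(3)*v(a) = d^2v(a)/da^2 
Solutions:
 v(a) = C1*exp(-3^(1/4)*a) + C2*exp(3^(1/4)*a)


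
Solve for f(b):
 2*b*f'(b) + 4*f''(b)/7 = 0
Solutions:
 f(b) = C1 + C2*erf(sqrt(7)*b/2)


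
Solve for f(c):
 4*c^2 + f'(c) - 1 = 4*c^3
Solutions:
 f(c) = C1 + c^4 - 4*c^3/3 + c


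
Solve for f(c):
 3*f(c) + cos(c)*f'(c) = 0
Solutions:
 f(c) = C1*(sin(c) - 1)^(3/2)/(sin(c) + 1)^(3/2)


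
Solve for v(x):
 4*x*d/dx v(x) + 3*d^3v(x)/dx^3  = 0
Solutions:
 v(x) = C1 + Integral(C2*airyai(-6^(2/3)*x/3) + C3*airybi(-6^(2/3)*x/3), x)


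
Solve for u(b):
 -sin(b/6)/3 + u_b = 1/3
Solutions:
 u(b) = C1 + b/3 - 2*cos(b/6)


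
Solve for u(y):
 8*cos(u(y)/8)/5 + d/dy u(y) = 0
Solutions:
 8*y/5 - 4*log(sin(u(y)/8) - 1) + 4*log(sin(u(y)/8) + 1) = C1


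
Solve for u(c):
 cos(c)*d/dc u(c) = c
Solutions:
 u(c) = C1 + Integral(c/cos(c), c)


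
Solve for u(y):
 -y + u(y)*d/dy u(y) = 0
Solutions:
 u(y) = -sqrt(C1 + y^2)
 u(y) = sqrt(C1 + y^2)


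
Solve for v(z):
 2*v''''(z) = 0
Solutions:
 v(z) = C1 + C2*z + C3*z^2 + C4*z^3


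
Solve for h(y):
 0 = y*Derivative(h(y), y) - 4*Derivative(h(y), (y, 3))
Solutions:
 h(y) = C1 + Integral(C2*airyai(2^(1/3)*y/2) + C3*airybi(2^(1/3)*y/2), y)


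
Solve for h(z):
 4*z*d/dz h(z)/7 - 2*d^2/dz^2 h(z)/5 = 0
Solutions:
 h(z) = C1 + C2*erfi(sqrt(35)*z/7)


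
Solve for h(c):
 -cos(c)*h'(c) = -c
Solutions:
 h(c) = C1 + Integral(c/cos(c), c)


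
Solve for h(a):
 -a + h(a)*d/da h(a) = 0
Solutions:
 h(a) = -sqrt(C1 + a^2)
 h(a) = sqrt(C1 + a^2)


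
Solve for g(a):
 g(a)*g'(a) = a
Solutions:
 g(a) = -sqrt(C1 + a^2)
 g(a) = sqrt(C1 + a^2)


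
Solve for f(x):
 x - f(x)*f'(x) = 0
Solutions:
 f(x) = -sqrt(C1 + x^2)
 f(x) = sqrt(C1 + x^2)


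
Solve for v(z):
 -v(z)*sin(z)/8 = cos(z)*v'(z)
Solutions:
 v(z) = C1*cos(z)^(1/8)


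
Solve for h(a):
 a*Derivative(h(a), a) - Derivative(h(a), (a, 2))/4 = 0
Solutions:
 h(a) = C1 + C2*erfi(sqrt(2)*a)


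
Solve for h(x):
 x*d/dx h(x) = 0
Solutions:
 h(x) = C1


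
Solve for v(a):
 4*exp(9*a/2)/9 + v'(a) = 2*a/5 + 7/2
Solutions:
 v(a) = C1 + a^2/5 + 7*a/2 - 8*exp(9*a/2)/81


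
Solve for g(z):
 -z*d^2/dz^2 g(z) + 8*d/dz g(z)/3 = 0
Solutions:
 g(z) = C1 + C2*z^(11/3)


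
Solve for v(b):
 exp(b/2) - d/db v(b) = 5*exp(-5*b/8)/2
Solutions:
 v(b) = C1 + 2*exp(b/2) + 4*exp(-5*b/8)


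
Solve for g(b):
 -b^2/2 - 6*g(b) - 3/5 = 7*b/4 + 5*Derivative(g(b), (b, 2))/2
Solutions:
 g(b) = C1*sin(2*sqrt(15)*b/5) + C2*cos(2*sqrt(15)*b/5) - b^2/12 - 7*b/24 - 11/360


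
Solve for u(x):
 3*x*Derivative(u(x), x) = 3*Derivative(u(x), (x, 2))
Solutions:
 u(x) = C1 + C2*erfi(sqrt(2)*x/2)


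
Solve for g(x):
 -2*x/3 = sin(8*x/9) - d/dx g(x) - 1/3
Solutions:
 g(x) = C1 + x^2/3 - x/3 - 9*cos(8*x/9)/8


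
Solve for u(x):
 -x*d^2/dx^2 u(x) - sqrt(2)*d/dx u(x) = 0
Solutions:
 u(x) = C1 + C2*x^(1 - sqrt(2))


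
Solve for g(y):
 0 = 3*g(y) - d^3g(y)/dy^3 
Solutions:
 g(y) = C3*exp(3^(1/3)*y) + (C1*sin(3^(5/6)*y/2) + C2*cos(3^(5/6)*y/2))*exp(-3^(1/3)*y/2)


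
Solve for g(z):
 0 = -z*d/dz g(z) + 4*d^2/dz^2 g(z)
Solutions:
 g(z) = C1 + C2*erfi(sqrt(2)*z/4)


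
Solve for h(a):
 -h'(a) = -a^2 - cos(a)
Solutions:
 h(a) = C1 + a^3/3 + sin(a)


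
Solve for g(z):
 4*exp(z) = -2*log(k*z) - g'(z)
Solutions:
 g(z) = C1 - 2*z*log(k*z) + 2*z - 4*exp(z)


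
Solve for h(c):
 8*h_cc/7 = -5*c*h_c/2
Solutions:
 h(c) = C1 + C2*erf(sqrt(70)*c/8)


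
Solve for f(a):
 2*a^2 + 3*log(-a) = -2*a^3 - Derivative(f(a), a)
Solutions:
 f(a) = C1 - a^4/2 - 2*a^3/3 - 3*a*log(-a) + 3*a


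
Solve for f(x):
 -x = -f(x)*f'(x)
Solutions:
 f(x) = -sqrt(C1 + x^2)
 f(x) = sqrt(C1 + x^2)


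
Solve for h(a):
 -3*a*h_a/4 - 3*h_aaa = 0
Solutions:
 h(a) = C1 + Integral(C2*airyai(-2^(1/3)*a/2) + C3*airybi(-2^(1/3)*a/2), a)


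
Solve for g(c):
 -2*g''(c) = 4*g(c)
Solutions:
 g(c) = C1*sin(sqrt(2)*c) + C2*cos(sqrt(2)*c)


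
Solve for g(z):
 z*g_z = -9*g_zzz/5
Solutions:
 g(z) = C1 + Integral(C2*airyai(-15^(1/3)*z/3) + C3*airybi(-15^(1/3)*z/3), z)


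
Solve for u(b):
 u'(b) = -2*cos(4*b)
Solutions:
 u(b) = C1 - sin(4*b)/2


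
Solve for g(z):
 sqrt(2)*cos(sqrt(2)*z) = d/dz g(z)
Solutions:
 g(z) = C1 + sin(sqrt(2)*z)


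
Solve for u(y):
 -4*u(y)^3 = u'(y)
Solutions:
 u(y) = -sqrt(2)*sqrt(-1/(C1 - 4*y))/2
 u(y) = sqrt(2)*sqrt(-1/(C1 - 4*y))/2


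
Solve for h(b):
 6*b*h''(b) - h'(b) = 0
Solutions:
 h(b) = C1 + C2*b^(7/6)


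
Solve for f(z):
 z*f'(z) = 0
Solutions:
 f(z) = C1


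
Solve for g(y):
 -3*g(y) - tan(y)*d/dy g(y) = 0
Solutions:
 g(y) = C1/sin(y)^3


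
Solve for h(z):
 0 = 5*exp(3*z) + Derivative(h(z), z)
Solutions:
 h(z) = C1 - 5*exp(3*z)/3


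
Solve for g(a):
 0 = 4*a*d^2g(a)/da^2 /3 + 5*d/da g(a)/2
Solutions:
 g(a) = C1 + C2/a^(7/8)


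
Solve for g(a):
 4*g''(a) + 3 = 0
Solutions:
 g(a) = C1 + C2*a - 3*a^2/8


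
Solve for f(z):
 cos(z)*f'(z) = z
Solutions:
 f(z) = C1 + Integral(z/cos(z), z)


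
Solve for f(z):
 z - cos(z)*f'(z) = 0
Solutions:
 f(z) = C1 + Integral(z/cos(z), z)


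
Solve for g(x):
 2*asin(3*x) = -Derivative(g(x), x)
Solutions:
 g(x) = C1 - 2*x*asin(3*x) - 2*sqrt(1 - 9*x^2)/3


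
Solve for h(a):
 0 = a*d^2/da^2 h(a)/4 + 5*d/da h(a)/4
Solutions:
 h(a) = C1 + C2/a^4


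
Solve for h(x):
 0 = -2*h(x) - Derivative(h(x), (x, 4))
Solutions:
 h(x) = (C1*sin(2^(3/4)*x/2) + C2*cos(2^(3/4)*x/2))*exp(-2^(3/4)*x/2) + (C3*sin(2^(3/4)*x/2) + C4*cos(2^(3/4)*x/2))*exp(2^(3/4)*x/2)


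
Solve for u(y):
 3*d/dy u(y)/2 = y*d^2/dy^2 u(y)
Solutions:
 u(y) = C1 + C2*y^(5/2)


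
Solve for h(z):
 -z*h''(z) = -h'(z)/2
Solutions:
 h(z) = C1 + C2*z^(3/2)


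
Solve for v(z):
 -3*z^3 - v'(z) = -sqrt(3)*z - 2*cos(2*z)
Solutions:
 v(z) = C1 - 3*z^4/4 + sqrt(3)*z^2/2 + sin(2*z)


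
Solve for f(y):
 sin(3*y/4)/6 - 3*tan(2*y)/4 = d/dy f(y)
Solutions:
 f(y) = C1 + 3*log(cos(2*y))/8 - 2*cos(3*y/4)/9


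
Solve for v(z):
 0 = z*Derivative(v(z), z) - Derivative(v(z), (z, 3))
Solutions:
 v(z) = C1 + Integral(C2*airyai(z) + C3*airybi(z), z)


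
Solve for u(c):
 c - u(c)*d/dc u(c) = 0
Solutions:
 u(c) = -sqrt(C1 + c^2)
 u(c) = sqrt(C1 + c^2)


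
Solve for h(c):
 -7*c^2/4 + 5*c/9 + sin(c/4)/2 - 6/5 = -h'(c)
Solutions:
 h(c) = C1 + 7*c^3/12 - 5*c^2/18 + 6*c/5 + 2*cos(c/4)


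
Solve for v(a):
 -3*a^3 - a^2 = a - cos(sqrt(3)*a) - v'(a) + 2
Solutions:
 v(a) = C1 + 3*a^4/4 + a^3/3 + a^2/2 + 2*a - sqrt(3)*sin(sqrt(3)*a)/3


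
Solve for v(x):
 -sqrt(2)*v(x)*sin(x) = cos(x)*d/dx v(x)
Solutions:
 v(x) = C1*cos(x)^(sqrt(2))


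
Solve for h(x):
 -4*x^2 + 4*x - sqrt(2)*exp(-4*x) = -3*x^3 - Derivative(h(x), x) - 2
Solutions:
 h(x) = C1 - 3*x^4/4 + 4*x^3/3 - 2*x^2 - 2*x - sqrt(2)*exp(-4*x)/4


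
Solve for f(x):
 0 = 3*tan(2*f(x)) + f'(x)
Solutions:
 f(x) = -asin(C1*exp(-6*x))/2 + pi/2
 f(x) = asin(C1*exp(-6*x))/2


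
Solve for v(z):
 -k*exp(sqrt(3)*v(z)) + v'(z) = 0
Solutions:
 v(z) = sqrt(3)*(2*log(-1/(C1 + k*z)) - log(3))/6


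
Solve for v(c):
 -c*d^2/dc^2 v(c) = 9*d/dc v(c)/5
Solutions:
 v(c) = C1 + C2/c^(4/5)


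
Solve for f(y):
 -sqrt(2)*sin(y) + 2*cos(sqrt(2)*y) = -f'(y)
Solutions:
 f(y) = C1 - sqrt(2)*sin(sqrt(2)*y) - sqrt(2)*cos(y)


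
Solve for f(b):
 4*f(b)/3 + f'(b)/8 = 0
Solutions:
 f(b) = C1*exp(-32*b/3)


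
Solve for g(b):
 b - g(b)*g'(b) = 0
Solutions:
 g(b) = -sqrt(C1 + b^2)
 g(b) = sqrt(C1 + b^2)


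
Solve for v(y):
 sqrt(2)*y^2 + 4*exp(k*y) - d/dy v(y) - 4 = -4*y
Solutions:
 v(y) = C1 + sqrt(2)*y^3/3 + 2*y^2 - 4*y + 4*exp(k*y)/k


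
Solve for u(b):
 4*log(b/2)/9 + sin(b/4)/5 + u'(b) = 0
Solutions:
 u(b) = C1 - 4*b*log(b)/9 + 4*b*log(2)/9 + 4*b/9 + 4*cos(b/4)/5


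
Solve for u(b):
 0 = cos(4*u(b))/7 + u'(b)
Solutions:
 b/7 - log(sin(4*u(b)) - 1)/8 + log(sin(4*u(b)) + 1)/8 = C1


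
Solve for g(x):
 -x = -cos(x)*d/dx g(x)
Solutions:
 g(x) = C1 + Integral(x/cos(x), x)


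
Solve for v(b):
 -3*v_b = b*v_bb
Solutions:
 v(b) = C1 + C2/b^2


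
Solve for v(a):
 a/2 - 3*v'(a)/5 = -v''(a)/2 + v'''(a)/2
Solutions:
 v(a) = C1 + 5*a^2/12 + 25*a/36 + (C2*sin(sqrt(95)*a/10) + C3*cos(sqrt(95)*a/10))*exp(a/2)


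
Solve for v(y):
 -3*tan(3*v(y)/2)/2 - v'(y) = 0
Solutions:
 v(y) = -2*asin(C1*exp(-9*y/4))/3 + 2*pi/3
 v(y) = 2*asin(C1*exp(-9*y/4))/3


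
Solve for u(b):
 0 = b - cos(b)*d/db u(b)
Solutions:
 u(b) = C1 + Integral(b/cos(b), b)


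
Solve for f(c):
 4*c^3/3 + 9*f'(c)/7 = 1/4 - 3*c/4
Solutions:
 f(c) = C1 - 7*c^4/27 - 7*c^2/24 + 7*c/36


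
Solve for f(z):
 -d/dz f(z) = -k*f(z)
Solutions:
 f(z) = C1*exp(k*z)


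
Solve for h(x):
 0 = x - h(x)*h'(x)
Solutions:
 h(x) = -sqrt(C1 + x^2)
 h(x) = sqrt(C1 + x^2)


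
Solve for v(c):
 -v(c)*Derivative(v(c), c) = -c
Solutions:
 v(c) = -sqrt(C1 + c^2)
 v(c) = sqrt(C1 + c^2)


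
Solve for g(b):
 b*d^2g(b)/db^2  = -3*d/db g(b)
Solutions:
 g(b) = C1 + C2/b^2


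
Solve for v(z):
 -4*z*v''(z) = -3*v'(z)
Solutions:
 v(z) = C1 + C2*z^(7/4)


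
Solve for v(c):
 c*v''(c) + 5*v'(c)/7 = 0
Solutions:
 v(c) = C1 + C2*c^(2/7)


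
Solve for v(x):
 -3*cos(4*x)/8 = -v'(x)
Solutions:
 v(x) = C1 + 3*sin(4*x)/32


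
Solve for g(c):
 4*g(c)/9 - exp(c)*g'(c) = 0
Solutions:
 g(c) = C1*exp(-4*exp(-c)/9)


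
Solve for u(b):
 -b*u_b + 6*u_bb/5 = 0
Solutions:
 u(b) = C1 + C2*erfi(sqrt(15)*b/6)


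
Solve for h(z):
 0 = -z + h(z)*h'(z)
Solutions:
 h(z) = -sqrt(C1 + z^2)
 h(z) = sqrt(C1 + z^2)


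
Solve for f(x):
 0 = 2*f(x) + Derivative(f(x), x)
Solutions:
 f(x) = C1*exp(-2*x)


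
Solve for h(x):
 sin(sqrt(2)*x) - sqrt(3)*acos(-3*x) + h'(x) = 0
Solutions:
 h(x) = C1 + sqrt(3)*(x*acos(-3*x) + sqrt(1 - 9*x^2)/3) + sqrt(2)*cos(sqrt(2)*x)/2


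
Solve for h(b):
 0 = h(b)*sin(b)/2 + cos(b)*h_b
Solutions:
 h(b) = C1*sqrt(cos(b))


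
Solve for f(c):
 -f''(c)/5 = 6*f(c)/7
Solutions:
 f(c) = C1*sin(sqrt(210)*c/7) + C2*cos(sqrt(210)*c/7)


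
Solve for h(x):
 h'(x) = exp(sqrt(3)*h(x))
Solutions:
 h(x) = sqrt(3)*(2*log(-1/(C1 + x)) - log(3))/6


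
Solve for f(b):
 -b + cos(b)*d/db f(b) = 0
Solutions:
 f(b) = C1 + Integral(b/cos(b), b)


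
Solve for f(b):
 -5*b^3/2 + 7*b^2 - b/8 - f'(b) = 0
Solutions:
 f(b) = C1 - 5*b^4/8 + 7*b^3/3 - b^2/16


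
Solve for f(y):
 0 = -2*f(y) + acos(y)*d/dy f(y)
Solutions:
 f(y) = C1*exp(2*Integral(1/acos(y), y))


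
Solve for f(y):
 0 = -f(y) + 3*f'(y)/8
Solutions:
 f(y) = C1*exp(8*y/3)


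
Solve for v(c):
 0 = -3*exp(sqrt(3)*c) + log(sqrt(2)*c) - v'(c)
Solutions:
 v(c) = C1 + c*log(c) + c*(-1 + log(2)/2) - sqrt(3)*exp(sqrt(3)*c)


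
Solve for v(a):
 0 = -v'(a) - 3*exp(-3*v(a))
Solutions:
 v(a) = log(C1 - 9*a)/3
 v(a) = log((-3^(1/3) - 3^(5/6)*I)*(C1 - 3*a)^(1/3)/2)
 v(a) = log((-3^(1/3) + 3^(5/6)*I)*(C1 - 3*a)^(1/3)/2)


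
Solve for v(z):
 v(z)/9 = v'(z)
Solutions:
 v(z) = C1*exp(z/9)


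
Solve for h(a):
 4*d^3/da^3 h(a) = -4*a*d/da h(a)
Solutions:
 h(a) = C1 + Integral(C2*airyai(-a) + C3*airybi(-a), a)


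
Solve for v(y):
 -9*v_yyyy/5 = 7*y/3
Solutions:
 v(y) = C1 + C2*y + C3*y^2 + C4*y^3 - 7*y^5/648


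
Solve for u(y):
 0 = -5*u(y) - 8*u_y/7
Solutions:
 u(y) = C1*exp(-35*y/8)


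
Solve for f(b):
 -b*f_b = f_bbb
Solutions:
 f(b) = C1 + Integral(C2*airyai(-b) + C3*airybi(-b), b)


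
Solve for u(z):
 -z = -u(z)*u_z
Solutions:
 u(z) = -sqrt(C1 + z^2)
 u(z) = sqrt(C1 + z^2)


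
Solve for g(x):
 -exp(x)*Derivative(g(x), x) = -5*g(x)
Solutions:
 g(x) = C1*exp(-5*exp(-x))


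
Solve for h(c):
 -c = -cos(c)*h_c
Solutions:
 h(c) = C1 + Integral(c/cos(c), c)


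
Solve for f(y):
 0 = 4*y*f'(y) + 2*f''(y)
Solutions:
 f(y) = C1 + C2*erf(y)


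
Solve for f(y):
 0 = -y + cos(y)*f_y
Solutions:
 f(y) = C1 + Integral(y/cos(y), y)


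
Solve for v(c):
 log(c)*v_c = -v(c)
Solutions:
 v(c) = C1*exp(-li(c))


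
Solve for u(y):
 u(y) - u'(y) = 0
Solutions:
 u(y) = C1*exp(y)


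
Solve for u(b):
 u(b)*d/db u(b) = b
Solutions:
 u(b) = -sqrt(C1 + b^2)
 u(b) = sqrt(C1 + b^2)


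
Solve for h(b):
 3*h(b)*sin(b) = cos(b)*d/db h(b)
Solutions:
 h(b) = C1/cos(b)^3


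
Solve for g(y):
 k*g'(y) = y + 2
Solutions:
 g(y) = C1 + y^2/(2*k) + 2*y/k


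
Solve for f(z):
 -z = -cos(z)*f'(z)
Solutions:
 f(z) = C1 + Integral(z/cos(z), z)


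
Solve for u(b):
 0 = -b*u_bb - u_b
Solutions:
 u(b) = C1 + C2*log(b)


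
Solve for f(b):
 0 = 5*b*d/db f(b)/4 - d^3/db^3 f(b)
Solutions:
 f(b) = C1 + Integral(C2*airyai(10^(1/3)*b/2) + C3*airybi(10^(1/3)*b/2), b)


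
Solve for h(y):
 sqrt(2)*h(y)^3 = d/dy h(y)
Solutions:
 h(y) = -sqrt(2)*sqrt(-1/(C1 + sqrt(2)*y))/2
 h(y) = sqrt(2)*sqrt(-1/(C1 + sqrt(2)*y))/2


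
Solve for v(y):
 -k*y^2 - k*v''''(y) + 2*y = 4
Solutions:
 v(y) = C1 + C2*y + C3*y^2 + C4*y^3 - y^6/360 + y^5/(60*k) - y^4/(6*k)


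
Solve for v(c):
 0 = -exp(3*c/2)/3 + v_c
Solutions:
 v(c) = C1 + 2*exp(3*c/2)/9


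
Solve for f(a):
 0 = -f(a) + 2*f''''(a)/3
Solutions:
 f(a) = C1*exp(-2^(3/4)*3^(1/4)*a/2) + C2*exp(2^(3/4)*3^(1/4)*a/2) + C3*sin(2^(3/4)*3^(1/4)*a/2) + C4*cos(2^(3/4)*3^(1/4)*a/2)


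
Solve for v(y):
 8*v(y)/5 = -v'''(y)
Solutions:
 v(y) = C3*exp(-2*5^(2/3)*y/5) + (C1*sin(sqrt(3)*5^(2/3)*y/5) + C2*cos(sqrt(3)*5^(2/3)*y/5))*exp(5^(2/3)*y/5)


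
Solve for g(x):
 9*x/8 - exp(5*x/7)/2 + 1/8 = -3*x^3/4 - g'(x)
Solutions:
 g(x) = C1 - 3*x^4/16 - 9*x^2/16 - x/8 + 7*exp(5*x/7)/10


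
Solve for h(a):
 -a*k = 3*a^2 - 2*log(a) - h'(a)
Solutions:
 h(a) = C1 + a^3 + a^2*k/2 - 2*a*log(a) + 2*a


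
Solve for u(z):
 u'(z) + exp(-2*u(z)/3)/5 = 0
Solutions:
 u(z) = 3*log(-sqrt(C1 - z)) - 3*log(15) + 3*log(30)/2
 u(z) = 3*log(C1 - z)/2 - 3*log(15) + 3*log(30)/2


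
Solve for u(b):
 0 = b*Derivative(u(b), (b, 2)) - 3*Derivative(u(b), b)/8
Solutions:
 u(b) = C1 + C2*b^(11/8)


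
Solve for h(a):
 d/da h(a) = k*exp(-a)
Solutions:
 h(a) = C1 - k*exp(-a)


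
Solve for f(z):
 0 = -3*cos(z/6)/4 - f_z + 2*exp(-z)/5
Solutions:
 f(z) = C1 - 9*sin(z/6)/2 - 2*exp(-z)/5


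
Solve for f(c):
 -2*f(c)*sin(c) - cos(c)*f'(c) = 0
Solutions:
 f(c) = C1*cos(c)^2


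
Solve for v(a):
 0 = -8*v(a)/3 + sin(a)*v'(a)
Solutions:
 v(a) = C1*(cos(a) - 1)^(4/3)/(cos(a) + 1)^(4/3)


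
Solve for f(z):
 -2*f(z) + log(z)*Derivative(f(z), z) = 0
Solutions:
 f(z) = C1*exp(2*li(z))


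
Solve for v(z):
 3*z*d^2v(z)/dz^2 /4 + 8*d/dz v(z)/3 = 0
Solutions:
 v(z) = C1 + C2/z^(23/9)


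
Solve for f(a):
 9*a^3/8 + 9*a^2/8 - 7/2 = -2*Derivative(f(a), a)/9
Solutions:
 f(a) = C1 - 81*a^4/64 - 27*a^3/16 + 63*a/4


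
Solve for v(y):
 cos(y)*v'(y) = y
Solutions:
 v(y) = C1 + Integral(y/cos(y), y)


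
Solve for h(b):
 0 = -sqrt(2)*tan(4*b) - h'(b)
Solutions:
 h(b) = C1 + sqrt(2)*log(cos(4*b))/4


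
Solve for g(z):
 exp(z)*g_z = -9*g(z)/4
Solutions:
 g(z) = C1*exp(9*exp(-z)/4)


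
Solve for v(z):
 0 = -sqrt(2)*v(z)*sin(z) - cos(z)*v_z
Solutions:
 v(z) = C1*cos(z)^(sqrt(2))


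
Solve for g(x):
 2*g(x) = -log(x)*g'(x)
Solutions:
 g(x) = C1*exp(-2*li(x))


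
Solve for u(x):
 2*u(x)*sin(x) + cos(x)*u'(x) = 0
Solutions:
 u(x) = C1*cos(x)^2


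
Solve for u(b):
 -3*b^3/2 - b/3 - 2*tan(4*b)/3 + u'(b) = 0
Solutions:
 u(b) = C1 + 3*b^4/8 + b^2/6 - log(cos(4*b))/6


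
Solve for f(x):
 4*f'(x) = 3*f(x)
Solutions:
 f(x) = C1*exp(3*x/4)


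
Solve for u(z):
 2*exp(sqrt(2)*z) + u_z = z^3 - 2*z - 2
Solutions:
 u(z) = C1 + z^4/4 - z^2 - 2*z - sqrt(2)*exp(sqrt(2)*z)


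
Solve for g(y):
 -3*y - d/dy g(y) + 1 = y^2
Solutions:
 g(y) = C1 - y^3/3 - 3*y^2/2 + y


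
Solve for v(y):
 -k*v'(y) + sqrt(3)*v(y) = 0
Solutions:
 v(y) = C1*exp(sqrt(3)*y/k)


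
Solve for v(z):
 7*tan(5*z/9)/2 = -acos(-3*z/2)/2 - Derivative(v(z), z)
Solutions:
 v(z) = C1 - z*acos(-3*z/2)/2 - sqrt(4 - 9*z^2)/6 + 63*log(cos(5*z/9))/10


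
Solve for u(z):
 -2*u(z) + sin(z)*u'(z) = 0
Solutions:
 u(z) = C1*(cos(z) - 1)/(cos(z) + 1)


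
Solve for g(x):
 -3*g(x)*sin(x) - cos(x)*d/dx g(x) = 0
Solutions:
 g(x) = C1*cos(x)^3


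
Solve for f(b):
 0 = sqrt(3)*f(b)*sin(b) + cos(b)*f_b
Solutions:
 f(b) = C1*cos(b)^(sqrt(3))


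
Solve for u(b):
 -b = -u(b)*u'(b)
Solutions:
 u(b) = -sqrt(C1 + b^2)
 u(b) = sqrt(C1 + b^2)


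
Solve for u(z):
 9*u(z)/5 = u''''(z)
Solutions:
 u(z) = C1*exp(-sqrt(3)*5^(3/4)*z/5) + C2*exp(sqrt(3)*5^(3/4)*z/5) + C3*sin(sqrt(3)*5^(3/4)*z/5) + C4*cos(sqrt(3)*5^(3/4)*z/5)


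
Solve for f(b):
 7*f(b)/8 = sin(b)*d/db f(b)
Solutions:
 f(b) = C1*(cos(b) - 1)^(7/16)/(cos(b) + 1)^(7/16)


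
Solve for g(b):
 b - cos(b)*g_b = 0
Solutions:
 g(b) = C1 + Integral(b/cos(b), b)


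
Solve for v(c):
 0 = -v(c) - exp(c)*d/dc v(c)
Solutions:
 v(c) = C1*exp(exp(-c))


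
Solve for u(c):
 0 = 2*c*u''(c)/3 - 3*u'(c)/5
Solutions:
 u(c) = C1 + C2*c^(19/10)


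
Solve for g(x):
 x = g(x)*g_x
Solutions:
 g(x) = -sqrt(C1 + x^2)
 g(x) = sqrt(C1 + x^2)


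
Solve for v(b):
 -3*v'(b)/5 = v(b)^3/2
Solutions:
 v(b) = -sqrt(3)*sqrt(-1/(C1 - 5*b))
 v(b) = sqrt(3)*sqrt(-1/(C1 - 5*b))


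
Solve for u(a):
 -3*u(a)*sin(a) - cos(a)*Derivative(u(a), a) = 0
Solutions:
 u(a) = C1*cos(a)^3


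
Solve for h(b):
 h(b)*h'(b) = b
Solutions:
 h(b) = -sqrt(C1 + b^2)
 h(b) = sqrt(C1 + b^2)


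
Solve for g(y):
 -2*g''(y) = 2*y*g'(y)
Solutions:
 g(y) = C1 + C2*erf(sqrt(2)*y/2)


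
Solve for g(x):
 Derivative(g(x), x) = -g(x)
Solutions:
 g(x) = C1*exp(-x)


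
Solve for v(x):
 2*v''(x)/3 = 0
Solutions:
 v(x) = C1 + C2*x


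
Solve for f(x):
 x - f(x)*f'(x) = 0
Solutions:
 f(x) = -sqrt(C1 + x^2)
 f(x) = sqrt(C1 + x^2)


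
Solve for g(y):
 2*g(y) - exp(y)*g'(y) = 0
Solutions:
 g(y) = C1*exp(-2*exp(-y))


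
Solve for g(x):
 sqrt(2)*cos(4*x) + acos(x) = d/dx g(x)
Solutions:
 g(x) = C1 + x*acos(x) - sqrt(1 - x^2) + sqrt(2)*sin(4*x)/4


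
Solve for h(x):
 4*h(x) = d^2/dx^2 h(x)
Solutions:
 h(x) = C1*exp(-2*x) + C2*exp(2*x)


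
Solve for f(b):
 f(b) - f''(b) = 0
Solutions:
 f(b) = C1*exp(-b) + C2*exp(b)


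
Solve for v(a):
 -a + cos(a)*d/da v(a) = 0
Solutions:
 v(a) = C1 + Integral(a/cos(a), a)


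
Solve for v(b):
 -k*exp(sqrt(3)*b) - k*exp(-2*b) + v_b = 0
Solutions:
 v(b) = C1 + sqrt(3)*k*exp(sqrt(3)*b)/3 - k*exp(-2*b)/2


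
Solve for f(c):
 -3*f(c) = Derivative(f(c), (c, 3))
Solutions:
 f(c) = C3*exp(-3^(1/3)*c) + (C1*sin(3^(5/6)*c/2) + C2*cos(3^(5/6)*c/2))*exp(3^(1/3)*c/2)


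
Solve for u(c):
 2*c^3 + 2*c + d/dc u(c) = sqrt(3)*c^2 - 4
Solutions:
 u(c) = C1 - c^4/2 + sqrt(3)*c^3/3 - c^2 - 4*c


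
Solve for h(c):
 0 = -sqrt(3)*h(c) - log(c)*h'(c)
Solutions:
 h(c) = C1*exp(-sqrt(3)*li(c))


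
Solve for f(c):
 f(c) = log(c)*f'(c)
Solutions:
 f(c) = C1*exp(li(c))


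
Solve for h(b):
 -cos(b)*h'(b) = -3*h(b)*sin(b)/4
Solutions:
 h(b) = C1/cos(b)^(3/4)


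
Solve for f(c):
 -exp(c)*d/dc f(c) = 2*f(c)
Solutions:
 f(c) = C1*exp(2*exp(-c))


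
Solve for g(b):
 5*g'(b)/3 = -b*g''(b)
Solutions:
 g(b) = C1 + C2/b^(2/3)


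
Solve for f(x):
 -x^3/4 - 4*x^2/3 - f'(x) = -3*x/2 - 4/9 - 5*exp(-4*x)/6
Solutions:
 f(x) = C1 - x^4/16 - 4*x^3/9 + 3*x^2/4 + 4*x/9 - 5*exp(-4*x)/24


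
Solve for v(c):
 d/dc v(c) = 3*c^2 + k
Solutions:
 v(c) = C1 + c^3 + c*k


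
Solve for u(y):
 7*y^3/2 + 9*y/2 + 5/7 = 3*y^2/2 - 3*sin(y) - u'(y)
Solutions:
 u(y) = C1 - 7*y^4/8 + y^3/2 - 9*y^2/4 - 5*y/7 + 3*cos(y)


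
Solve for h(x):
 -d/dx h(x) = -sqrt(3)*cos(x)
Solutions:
 h(x) = C1 + sqrt(3)*sin(x)


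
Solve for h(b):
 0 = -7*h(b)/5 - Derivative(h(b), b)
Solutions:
 h(b) = C1*exp(-7*b/5)


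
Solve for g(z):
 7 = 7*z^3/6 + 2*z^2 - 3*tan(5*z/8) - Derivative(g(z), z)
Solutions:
 g(z) = C1 + 7*z^4/24 + 2*z^3/3 - 7*z + 24*log(cos(5*z/8))/5


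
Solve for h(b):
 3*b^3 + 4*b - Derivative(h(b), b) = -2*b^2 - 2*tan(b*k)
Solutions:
 h(b) = C1 + 3*b^4/4 + 2*b^3/3 + 2*b^2 + 2*Piecewise((-log(cos(b*k))/k, Ne(k, 0)), (0, True))


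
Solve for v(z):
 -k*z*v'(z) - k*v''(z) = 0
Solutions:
 v(z) = C1 + C2*erf(sqrt(2)*z/2)


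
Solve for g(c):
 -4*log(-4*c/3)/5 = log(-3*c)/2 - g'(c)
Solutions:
 g(c) = C1 + 13*c*log(-c)/10 + c*(-13 - 3*log(3) + 16*log(2))/10


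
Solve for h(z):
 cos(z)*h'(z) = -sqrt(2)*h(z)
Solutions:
 h(z) = C1*(sin(z) - 1)^(sqrt(2)/2)/(sin(z) + 1)^(sqrt(2)/2)


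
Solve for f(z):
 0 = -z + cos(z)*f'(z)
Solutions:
 f(z) = C1 + Integral(z/cos(z), z)


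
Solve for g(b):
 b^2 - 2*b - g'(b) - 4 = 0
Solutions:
 g(b) = C1 + b^3/3 - b^2 - 4*b


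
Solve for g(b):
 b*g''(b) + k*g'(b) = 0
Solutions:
 g(b) = C1 + b^(1 - re(k))*(C2*sin(log(b)*Abs(im(k))) + C3*cos(log(b)*im(k)))


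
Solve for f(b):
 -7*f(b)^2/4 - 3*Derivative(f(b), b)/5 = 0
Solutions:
 f(b) = 12/(C1 + 35*b)


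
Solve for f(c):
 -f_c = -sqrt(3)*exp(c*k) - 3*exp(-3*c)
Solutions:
 f(c) = C1 - exp(-3*c) + sqrt(3)*exp(c*k)/k


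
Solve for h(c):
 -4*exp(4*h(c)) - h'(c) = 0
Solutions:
 h(c) = log(-I*(1/(C1 + 16*c))^(1/4))
 h(c) = log(I*(1/(C1 + 16*c))^(1/4))
 h(c) = log(-(1/(C1 + 16*c))^(1/4))
 h(c) = log(1/(C1 + 16*c))/4


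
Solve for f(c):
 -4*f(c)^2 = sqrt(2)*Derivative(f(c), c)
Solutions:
 f(c) = 1/(C1 + 2*sqrt(2)*c)


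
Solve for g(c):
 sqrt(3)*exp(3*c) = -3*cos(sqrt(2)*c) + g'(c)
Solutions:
 g(c) = C1 + sqrt(3)*exp(3*c)/3 + 3*sqrt(2)*sin(sqrt(2)*c)/2


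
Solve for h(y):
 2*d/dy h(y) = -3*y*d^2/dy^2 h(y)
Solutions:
 h(y) = C1 + C2*y^(1/3)


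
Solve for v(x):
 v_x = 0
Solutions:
 v(x) = C1


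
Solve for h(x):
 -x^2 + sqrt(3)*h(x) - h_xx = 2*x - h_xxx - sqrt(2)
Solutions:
 h(x) = C1*exp(x*((-1 + sqrt(-4 + (-2 + 27*sqrt(3))^2)/2 + 27*sqrt(3)/2)^(-1/3) + 2 + (-1 + sqrt(-4 + (-2 + 27*sqrt(3))^2)/2 + 27*sqrt(3)/2)^(1/3))/6)*sin(sqrt(3)*x*(-(-1 + sqrt(-4 + (-2 + 27*sqrt(3))^2)/2 + 27*sqrt(3)/2)^(1/3) + (-1 + sqrt(-4 + (-2 + 27*sqrt(3))^2)/2 + 27*sqrt(3)/2)^(-1/3))/6) + C2*exp(x*((-1 + sqrt(-4 + (-2 + 27*sqrt(3))^2)/2 + 27*sqrt(3)/2)^(-1/3) + 2 + (-1 + sqrt(-4 + (-2 + 27*sqrt(3))^2)/2 + 27*sqrt(3)/2)^(1/3))/6)*cos(sqrt(3)*x*(-(-1 + sqrt(-4 + (-2 + 27*sqrt(3))^2)/2 + 27*sqrt(3)/2)^(1/3) + (-1 + sqrt(-4 + (-2 + 27*sqrt(3))^2)/2 + 27*sqrt(3)/2)^(-1/3))/6) + C3*exp(x*(-(-1 + sqrt(-4 + (-2 + 27*sqrt(3))^2)/2 + 27*sqrt(3)/2)^(1/3) - 1/(-1 + sqrt(-4 + (-2 + 27*sqrt(3))^2)/2 + 27*sqrt(3)/2)^(1/3) + 1)/3) + sqrt(3)*x^2/3 + 2*sqrt(3)*x/3 - sqrt(6)/3 + 2/3


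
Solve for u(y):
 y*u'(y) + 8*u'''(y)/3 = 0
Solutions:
 u(y) = C1 + Integral(C2*airyai(-3^(1/3)*y/2) + C3*airybi(-3^(1/3)*y/2), y)


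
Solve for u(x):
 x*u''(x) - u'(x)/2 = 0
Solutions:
 u(x) = C1 + C2*x^(3/2)


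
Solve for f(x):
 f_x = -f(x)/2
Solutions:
 f(x) = C1*exp(-x/2)


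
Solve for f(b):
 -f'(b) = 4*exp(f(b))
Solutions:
 f(b) = log(1/(C1 + 4*b))


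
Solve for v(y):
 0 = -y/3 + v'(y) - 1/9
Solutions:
 v(y) = C1 + y^2/6 + y/9


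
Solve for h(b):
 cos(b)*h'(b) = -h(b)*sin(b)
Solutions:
 h(b) = C1*cos(b)


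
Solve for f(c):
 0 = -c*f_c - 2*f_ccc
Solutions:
 f(c) = C1 + Integral(C2*airyai(-2^(2/3)*c/2) + C3*airybi(-2^(2/3)*c/2), c)


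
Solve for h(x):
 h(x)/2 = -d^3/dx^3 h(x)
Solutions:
 h(x) = C3*exp(-2^(2/3)*x/2) + (C1*sin(2^(2/3)*sqrt(3)*x/4) + C2*cos(2^(2/3)*sqrt(3)*x/4))*exp(2^(2/3)*x/4)


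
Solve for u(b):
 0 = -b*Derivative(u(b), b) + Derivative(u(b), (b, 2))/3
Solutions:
 u(b) = C1 + C2*erfi(sqrt(6)*b/2)


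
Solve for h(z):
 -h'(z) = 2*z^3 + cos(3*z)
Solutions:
 h(z) = C1 - z^4/2 - sin(3*z)/3


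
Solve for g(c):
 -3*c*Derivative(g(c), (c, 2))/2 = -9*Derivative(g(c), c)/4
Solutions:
 g(c) = C1 + C2*c^(5/2)


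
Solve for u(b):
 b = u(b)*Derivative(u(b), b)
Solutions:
 u(b) = -sqrt(C1 + b^2)
 u(b) = sqrt(C1 + b^2)


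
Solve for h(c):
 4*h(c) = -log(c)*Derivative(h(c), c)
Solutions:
 h(c) = C1*exp(-4*li(c))


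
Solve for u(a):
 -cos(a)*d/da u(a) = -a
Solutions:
 u(a) = C1 + Integral(a/cos(a), a)


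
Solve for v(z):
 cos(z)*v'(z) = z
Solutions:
 v(z) = C1 + Integral(z/cos(z), z)


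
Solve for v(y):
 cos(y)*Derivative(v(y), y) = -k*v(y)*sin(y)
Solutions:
 v(y) = C1*exp(k*log(cos(y)))


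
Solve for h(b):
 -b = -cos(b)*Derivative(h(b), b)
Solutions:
 h(b) = C1 + Integral(b/cos(b), b)


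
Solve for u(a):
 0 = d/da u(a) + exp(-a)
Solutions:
 u(a) = C1 + exp(-a)


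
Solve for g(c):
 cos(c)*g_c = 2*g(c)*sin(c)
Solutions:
 g(c) = C1/cos(c)^2


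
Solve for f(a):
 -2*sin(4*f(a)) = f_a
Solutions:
 f(a) = -acos((-C1 - exp(16*a))/(C1 - exp(16*a)))/4 + pi/2
 f(a) = acos((-C1 - exp(16*a))/(C1 - exp(16*a)))/4


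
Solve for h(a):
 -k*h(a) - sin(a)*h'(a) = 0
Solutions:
 h(a) = C1*exp(k*(-log(cos(a) - 1) + log(cos(a) + 1))/2)


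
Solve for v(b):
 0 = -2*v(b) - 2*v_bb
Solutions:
 v(b) = C1*sin(b) + C2*cos(b)


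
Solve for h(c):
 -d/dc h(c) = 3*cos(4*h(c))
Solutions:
 h(c) = -asin((C1 + exp(24*c))/(C1 - exp(24*c)))/4 + pi/4
 h(c) = asin((C1 + exp(24*c))/(C1 - exp(24*c)))/4


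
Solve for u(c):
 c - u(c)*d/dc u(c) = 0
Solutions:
 u(c) = -sqrt(C1 + c^2)
 u(c) = sqrt(C1 + c^2)


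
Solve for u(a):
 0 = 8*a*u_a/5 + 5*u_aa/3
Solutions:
 u(a) = C1 + C2*erf(2*sqrt(3)*a/5)


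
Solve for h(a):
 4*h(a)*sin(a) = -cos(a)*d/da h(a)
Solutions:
 h(a) = C1*cos(a)^4


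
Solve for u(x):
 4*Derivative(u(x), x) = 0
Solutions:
 u(x) = C1


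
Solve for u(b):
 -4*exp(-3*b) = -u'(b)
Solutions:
 u(b) = C1 - 4*exp(-3*b)/3


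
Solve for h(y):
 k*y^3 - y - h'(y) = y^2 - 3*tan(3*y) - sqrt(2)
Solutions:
 h(y) = C1 + k*y^4/4 - y^3/3 - y^2/2 + sqrt(2)*y - log(cos(3*y))


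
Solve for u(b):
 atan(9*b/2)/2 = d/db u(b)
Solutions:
 u(b) = C1 + b*atan(9*b/2)/2 - log(81*b^2 + 4)/18


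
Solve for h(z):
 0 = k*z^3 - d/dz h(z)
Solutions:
 h(z) = C1 + k*z^4/4


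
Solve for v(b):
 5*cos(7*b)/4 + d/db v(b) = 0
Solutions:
 v(b) = C1 - 5*sin(7*b)/28


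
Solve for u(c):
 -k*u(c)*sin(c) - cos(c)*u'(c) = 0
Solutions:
 u(c) = C1*exp(k*log(cos(c)))


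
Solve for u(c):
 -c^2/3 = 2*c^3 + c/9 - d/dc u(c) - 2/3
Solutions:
 u(c) = C1 + c^4/2 + c^3/9 + c^2/18 - 2*c/3


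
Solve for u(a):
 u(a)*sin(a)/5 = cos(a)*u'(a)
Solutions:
 u(a) = C1/cos(a)^(1/5)


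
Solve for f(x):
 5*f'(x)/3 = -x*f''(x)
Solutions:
 f(x) = C1 + C2/x^(2/3)


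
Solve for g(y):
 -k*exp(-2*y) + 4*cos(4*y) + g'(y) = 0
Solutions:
 g(y) = C1 - k*exp(-2*y)/2 - sin(4*y)


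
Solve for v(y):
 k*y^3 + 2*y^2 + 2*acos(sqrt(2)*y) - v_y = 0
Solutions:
 v(y) = C1 + k*y^4/4 + 2*y^3/3 + 2*y*acos(sqrt(2)*y) - sqrt(2)*sqrt(1 - 2*y^2)


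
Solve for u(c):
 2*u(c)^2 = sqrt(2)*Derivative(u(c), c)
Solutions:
 u(c) = -1/(C1 + sqrt(2)*c)


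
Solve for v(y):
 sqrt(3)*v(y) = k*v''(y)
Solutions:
 v(y) = C1*exp(-3^(1/4)*y*sqrt(1/k)) + C2*exp(3^(1/4)*y*sqrt(1/k))


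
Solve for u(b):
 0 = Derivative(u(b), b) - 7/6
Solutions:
 u(b) = C1 + 7*b/6


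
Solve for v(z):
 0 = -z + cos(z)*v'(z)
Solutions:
 v(z) = C1 + Integral(z/cos(z), z)


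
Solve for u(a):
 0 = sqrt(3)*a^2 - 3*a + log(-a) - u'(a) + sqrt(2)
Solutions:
 u(a) = C1 + sqrt(3)*a^3/3 - 3*a^2/2 + a*log(-a) + a*(-1 + sqrt(2))


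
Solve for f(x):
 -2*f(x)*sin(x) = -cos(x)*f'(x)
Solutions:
 f(x) = C1/cos(x)^2


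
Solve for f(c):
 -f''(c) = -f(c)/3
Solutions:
 f(c) = C1*exp(-sqrt(3)*c/3) + C2*exp(sqrt(3)*c/3)


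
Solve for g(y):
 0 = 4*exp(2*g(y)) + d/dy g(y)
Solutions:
 g(y) = log(-sqrt(-1/(C1 - 4*y))) - log(2)/2
 g(y) = log(-1/(C1 - 4*y))/2 - log(2)/2


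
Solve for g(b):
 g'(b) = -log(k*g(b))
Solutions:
 li(k*g(b))/k = C1 - b


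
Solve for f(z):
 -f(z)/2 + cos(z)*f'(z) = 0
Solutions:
 f(z) = C1*(sin(z) + 1)^(1/4)/(sin(z) - 1)^(1/4)


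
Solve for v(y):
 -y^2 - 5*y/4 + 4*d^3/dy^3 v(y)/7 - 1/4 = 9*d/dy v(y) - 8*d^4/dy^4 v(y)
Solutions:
 v(y) = C1 + C2*exp(-y*(2*2^(1/3)/(63*sqrt(1750245) + 83347)^(1/3) + 4 + 2^(2/3)*(63*sqrt(1750245) + 83347)^(1/3))/168)*sin(2^(1/3)*sqrt(3)*y*(-2^(1/3)*(63*sqrt(1750245) + 83347)^(1/3) + 2/(63*sqrt(1750245) + 83347)^(1/3))/168) + C3*exp(-y*(2*2^(1/3)/(63*sqrt(1750245) + 83347)^(1/3) + 4 + 2^(2/3)*(63*sqrt(1750245) + 83347)^(1/3))/168)*cos(2^(1/3)*sqrt(3)*y*(-2^(1/3)*(63*sqrt(1750245) + 83347)^(1/3) + 2/(63*sqrt(1750245) + 83347)^(1/3))/168) + C4*exp(y*(-2 + 2*2^(1/3)/(63*sqrt(1750245) + 83347)^(1/3) + 2^(2/3)*(63*sqrt(1750245) + 83347)^(1/3))/84) - y^3/27 - 5*y^2/72 - 95*y/2268


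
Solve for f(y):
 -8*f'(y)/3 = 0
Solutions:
 f(y) = C1


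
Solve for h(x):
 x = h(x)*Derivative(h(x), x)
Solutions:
 h(x) = -sqrt(C1 + x^2)
 h(x) = sqrt(C1 + x^2)


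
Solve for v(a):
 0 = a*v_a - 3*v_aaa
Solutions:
 v(a) = C1 + Integral(C2*airyai(3^(2/3)*a/3) + C3*airybi(3^(2/3)*a/3), a)


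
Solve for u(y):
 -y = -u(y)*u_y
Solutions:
 u(y) = -sqrt(C1 + y^2)
 u(y) = sqrt(C1 + y^2)


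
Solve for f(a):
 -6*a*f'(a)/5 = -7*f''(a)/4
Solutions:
 f(a) = C1 + C2*erfi(2*sqrt(105)*a/35)


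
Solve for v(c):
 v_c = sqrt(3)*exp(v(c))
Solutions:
 v(c) = log(-1/(C1 + sqrt(3)*c))


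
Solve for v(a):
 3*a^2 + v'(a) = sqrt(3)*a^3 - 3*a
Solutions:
 v(a) = C1 + sqrt(3)*a^4/4 - a^3 - 3*a^2/2


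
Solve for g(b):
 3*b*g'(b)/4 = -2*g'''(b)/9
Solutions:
 g(b) = C1 + Integral(C2*airyai(-3*b/2) + C3*airybi(-3*b/2), b)


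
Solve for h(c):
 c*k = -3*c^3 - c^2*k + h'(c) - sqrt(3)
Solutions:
 h(c) = C1 + 3*c^4/4 + c^3*k/3 + c^2*k/2 + sqrt(3)*c


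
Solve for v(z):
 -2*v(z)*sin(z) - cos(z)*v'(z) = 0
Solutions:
 v(z) = C1*cos(z)^2


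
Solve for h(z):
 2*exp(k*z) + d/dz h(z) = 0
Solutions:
 h(z) = C1 - 2*exp(k*z)/k


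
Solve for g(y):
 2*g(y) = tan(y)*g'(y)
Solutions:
 g(y) = C1*sin(y)^2


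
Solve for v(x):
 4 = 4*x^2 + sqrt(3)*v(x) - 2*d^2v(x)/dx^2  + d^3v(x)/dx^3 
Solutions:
 v(x) = C1*exp(x*(4/(-8 + sqrt(-256 + (-16 + 27*sqrt(3))^2)/2 + 27*sqrt(3)/2)^(1/3) + (-8 + sqrt(-256 + (-16 + 27*sqrt(3))^2)/2 + 27*sqrt(3)/2)^(1/3) + 4)/6)*sin(sqrt(3)*x*(-(-8 + sqrt(-256 + (-16 + 27*sqrt(3))^2)/2 + 27*sqrt(3)/2)^(1/3) + 4/(-8 + sqrt(-256 + (-16 + 27*sqrt(3))^2)/2 + 27*sqrt(3)/2)^(1/3))/6) + C2*exp(x*(4/(-8 + sqrt(-256 + (-16 + 27*sqrt(3))^2)/2 + 27*sqrt(3)/2)^(1/3) + (-8 + sqrt(-256 + (-16 + 27*sqrt(3))^2)/2 + 27*sqrt(3)/2)^(1/3) + 4)/6)*cos(sqrt(3)*x*(-(-8 + sqrt(-256 + (-16 + 27*sqrt(3))^2)/2 + 27*sqrt(3)/2)^(1/3) + 4/(-8 + sqrt(-256 + (-16 + 27*sqrt(3))^2)/2 + 27*sqrt(3)/2)^(1/3))/6) + C3*exp(x*(-(-8 + sqrt(-256 + (-16 + 27*sqrt(3))^2)/2 + 27*sqrt(3)/2)^(1/3) - 4/(-8 + sqrt(-256 + (-16 + 27*sqrt(3))^2)/2 + 27*sqrt(3)/2)^(1/3) + 2)/3) - 4*sqrt(3)*x^2/3 - 16/3 + 4*sqrt(3)/3


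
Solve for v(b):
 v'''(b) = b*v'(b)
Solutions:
 v(b) = C1 + Integral(C2*airyai(b) + C3*airybi(b), b)


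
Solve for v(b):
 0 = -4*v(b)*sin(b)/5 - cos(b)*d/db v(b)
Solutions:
 v(b) = C1*cos(b)^(4/5)


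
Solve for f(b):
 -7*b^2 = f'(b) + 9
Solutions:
 f(b) = C1 - 7*b^3/3 - 9*b


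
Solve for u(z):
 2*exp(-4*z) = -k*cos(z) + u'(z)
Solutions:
 u(z) = C1 + k*sin(z) - exp(-4*z)/2


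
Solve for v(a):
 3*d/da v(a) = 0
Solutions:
 v(a) = C1


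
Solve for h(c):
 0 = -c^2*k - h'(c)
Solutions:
 h(c) = C1 - c^3*k/3


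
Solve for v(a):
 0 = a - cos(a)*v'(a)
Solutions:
 v(a) = C1 + Integral(a/cos(a), a)


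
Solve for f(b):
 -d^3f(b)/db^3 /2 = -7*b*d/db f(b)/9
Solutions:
 f(b) = C1 + Integral(C2*airyai(42^(1/3)*b/3) + C3*airybi(42^(1/3)*b/3), b)


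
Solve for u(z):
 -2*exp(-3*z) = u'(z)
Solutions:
 u(z) = C1 + 2*exp(-3*z)/3


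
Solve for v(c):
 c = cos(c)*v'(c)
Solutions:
 v(c) = C1 + Integral(c/cos(c), c)


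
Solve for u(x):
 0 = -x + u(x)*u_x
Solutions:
 u(x) = -sqrt(C1 + x^2)
 u(x) = sqrt(C1 + x^2)


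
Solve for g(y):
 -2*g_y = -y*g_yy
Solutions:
 g(y) = C1 + C2*y^3


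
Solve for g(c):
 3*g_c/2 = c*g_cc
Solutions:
 g(c) = C1 + C2*c^(5/2)


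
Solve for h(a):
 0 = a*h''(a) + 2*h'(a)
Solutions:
 h(a) = C1 + C2/a


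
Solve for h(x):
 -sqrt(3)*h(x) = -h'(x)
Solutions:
 h(x) = C1*exp(sqrt(3)*x)


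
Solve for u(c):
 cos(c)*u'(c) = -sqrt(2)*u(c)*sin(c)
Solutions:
 u(c) = C1*cos(c)^(sqrt(2))


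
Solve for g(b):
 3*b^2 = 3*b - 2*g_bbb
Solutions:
 g(b) = C1 + C2*b + C3*b^2 - b^5/40 + b^4/16


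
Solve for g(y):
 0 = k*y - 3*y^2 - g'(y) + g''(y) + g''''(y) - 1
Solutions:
 g(y) = C1 + C2*exp(-y*(-2*18^(1/3)/(9 + sqrt(93))^(1/3) + 12^(1/3)*(9 + sqrt(93))^(1/3))/12)*sin(2^(1/3)*3^(1/6)*y*(6/(9 + sqrt(93))^(1/3) + 2^(1/3)*3^(2/3)*(9 + sqrt(93))^(1/3))/12) + C3*exp(-y*(-2*18^(1/3)/(9 + sqrt(93))^(1/3) + 12^(1/3)*(9 + sqrt(93))^(1/3))/12)*cos(2^(1/3)*3^(1/6)*y*(6/(9 + sqrt(93))^(1/3) + 2^(1/3)*3^(2/3)*(9 + sqrt(93))^(1/3))/12) + C4*exp(y*(-2*18^(1/3)/(9 + sqrt(93))^(1/3) + 12^(1/3)*(9 + sqrt(93))^(1/3))/6) + k*y^2/2 + k*y - y^3 - 3*y^2 - 7*y


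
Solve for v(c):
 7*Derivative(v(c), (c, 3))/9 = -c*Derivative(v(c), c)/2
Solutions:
 v(c) = C1 + Integral(C2*airyai(-42^(2/3)*c/14) + C3*airybi(-42^(2/3)*c/14), c)


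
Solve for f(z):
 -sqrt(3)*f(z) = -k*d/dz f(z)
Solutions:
 f(z) = C1*exp(sqrt(3)*z/k)


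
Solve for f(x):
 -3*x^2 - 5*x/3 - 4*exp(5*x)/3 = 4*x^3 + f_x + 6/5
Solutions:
 f(x) = C1 - x^4 - x^3 - 5*x^2/6 - 6*x/5 - 4*exp(5*x)/15


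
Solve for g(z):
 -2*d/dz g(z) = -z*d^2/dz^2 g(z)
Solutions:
 g(z) = C1 + C2*z^3


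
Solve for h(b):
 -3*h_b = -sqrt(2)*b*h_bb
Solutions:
 h(b) = C1 + C2*b^(1 + 3*sqrt(2)/2)


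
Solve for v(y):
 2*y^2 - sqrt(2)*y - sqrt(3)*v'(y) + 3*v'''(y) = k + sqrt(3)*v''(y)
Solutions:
 v(y) = C1 + C2*exp(sqrt(3)*y*(1 - sqrt(1 + 4*sqrt(3)))/6) + C3*exp(sqrt(3)*y*(1 + sqrt(1 + 4*sqrt(3)))/6) - sqrt(3)*k*y/3 + 2*sqrt(3)*y^3/9 - 2*sqrt(3)*y^2/3 - sqrt(6)*y^2/6 + sqrt(6)*y/3 + 4*sqrt(3)*y/3 + 4*y


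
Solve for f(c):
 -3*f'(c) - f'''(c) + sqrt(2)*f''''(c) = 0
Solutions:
 f(c) = C1 + C2*exp(c*(-2^(1/3)*(9*sqrt(166) + 82*sqrt(2))^(1/3) - 2^(2/3)/(9*sqrt(166) + 82*sqrt(2))^(1/3) + 2*sqrt(2))/12)*sin(2^(1/3)*sqrt(3)*c*(-(9*sqrt(166) + 82*sqrt(2))^(1/3) + 2^(1/3)/(9*sqrt(166) + 82*sqrt(2))^(1/3))/12) + C3*exp(c*(-2^(1/3)*(9*sqrt(166) + 82*sqrt(2))^(1/3) - 2^(2/3)/(9*sqrt(166) + 82*sqrt(2))^(1/3) + 2*sqrt(2))/12)*cos(2^(1/3)*sqrt(3)*c*(-(9*sqrt(166) + 82*sqrt(2))^(1/3) + 2^(1/3)/(9*sqrt(166) + 82*sqrt(2))^(1/3))/12) + C4*exp(c*(2^(2/3)/(9*sqrt(166) + 82*sqrt(2))^(1/3) + sqrt(2) + 2^(1/3)*(9*sqrt(166) + 82*sqrt(2))^(1/3))/6)


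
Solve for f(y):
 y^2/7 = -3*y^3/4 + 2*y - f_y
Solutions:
 f(y) = C1 - 3*y^4/16 - y^3/21 + y^2


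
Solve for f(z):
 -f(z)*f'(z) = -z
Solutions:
 f(z) = -sqrt(C1 + z^2)
 f(z) = sqrt(C1 + z^2)


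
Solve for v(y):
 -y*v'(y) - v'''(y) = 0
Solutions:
 v(y) = C1 + Integral(C2*airyai(-y) + C3*airybi(-y), y)


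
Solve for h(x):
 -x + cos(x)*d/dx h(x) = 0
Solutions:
 h(x) = C1 + Integral(x/cos(x), x)


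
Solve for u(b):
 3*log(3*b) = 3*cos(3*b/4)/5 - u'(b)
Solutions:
 u(b) = C1 - 3*b*log(b) - 3*b*log(3) + 3*b + 4*sin(3*b/4)/5


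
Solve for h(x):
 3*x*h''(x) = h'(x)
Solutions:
 h(x) = C1 + C2*x^(4/3)


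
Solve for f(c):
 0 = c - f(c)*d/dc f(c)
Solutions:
 f(c) = -sqrt(C1 + c^2)
 f(c) = sqrt(C1 + c^2)
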